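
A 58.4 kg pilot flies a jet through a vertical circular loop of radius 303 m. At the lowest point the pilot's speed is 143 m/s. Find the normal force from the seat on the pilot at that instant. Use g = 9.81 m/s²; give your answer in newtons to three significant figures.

4510 N

At the lowest point, N points up (toward the centre) and the weight mg points down (away from the centre), so the net inward force is N − mg = mv²/r.
N = m(v²/r + g) = 58.4 × ((143)²/303 + 9.81) = 58.4 × (67.49 + 9.81) = 58.4 × 77.30 = 4514 N.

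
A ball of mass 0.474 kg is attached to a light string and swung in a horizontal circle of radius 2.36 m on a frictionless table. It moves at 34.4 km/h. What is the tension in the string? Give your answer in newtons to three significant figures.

v = 34.4 km/h = 34.4/3.6 = 9.556 m/s.
The tension is the only horizontal force, so it supplies the full centripetal force: T = m v²/r = 0.474 × (9.556)²/2.36 = 0.474 × 91.31/2.36 = 18.34 N.

18.3 N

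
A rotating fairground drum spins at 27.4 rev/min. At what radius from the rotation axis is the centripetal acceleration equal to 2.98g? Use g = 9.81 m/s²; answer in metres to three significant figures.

3.55 m

ω = 27.4 rev/min × 2π/60 = 2.869 rad/s.
a_c = ω²r = 2.98g ⇒ r = 2.98 × 9.81 / (2.869)² = 29.23/8.233 = 3.551 m.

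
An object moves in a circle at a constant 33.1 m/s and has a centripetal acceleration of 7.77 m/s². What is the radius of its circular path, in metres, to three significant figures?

141 m

a_c = v²/r ⇒ r = v²/a_c = (33.1)²/7.77 = 1096/7.77 = 141.0 m.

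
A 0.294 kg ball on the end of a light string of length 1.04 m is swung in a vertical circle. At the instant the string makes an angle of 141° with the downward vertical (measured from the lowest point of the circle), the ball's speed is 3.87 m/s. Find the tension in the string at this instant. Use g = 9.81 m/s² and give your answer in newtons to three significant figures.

Take the radial direction toward the centre of the circle as positive. The component of the weight along the string toward the centre is −mg cos φ (φ measured from the bottom), so Newton's second law along the string gives T − mg cos φ = m v²/r.
cos 141° = -0.7771, so T = m(v²/r + g cos φ) = 0.294 × ((3.87)²/1.04 + 9.81 × -0.7771) = 0.294 × (14.40 + (-7.624)) = 0.294 × 6.777 = 1.992 N.

1.99 N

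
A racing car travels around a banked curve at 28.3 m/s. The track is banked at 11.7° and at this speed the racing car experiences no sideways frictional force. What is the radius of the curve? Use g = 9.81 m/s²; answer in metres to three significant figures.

Frictionless banking: tanθ = v²/(rg), so r = v²/(g tanθ).
r = (28.3)²/(9.81 × tan 11.7°) = 800.9/(9.81 × 0.2071) = 800.9/2.032 = 394.2 m.

394 m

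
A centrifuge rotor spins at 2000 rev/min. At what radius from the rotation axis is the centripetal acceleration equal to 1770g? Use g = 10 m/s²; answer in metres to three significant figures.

ω = 2000 rev/min × 2π/60 = 209.4 rad/s.
a_c = ω²r = 1770g ⇒ r = 1770 × 10.0 / (209.4)² = 17700/43860 = 0.4035 m.

0.404 m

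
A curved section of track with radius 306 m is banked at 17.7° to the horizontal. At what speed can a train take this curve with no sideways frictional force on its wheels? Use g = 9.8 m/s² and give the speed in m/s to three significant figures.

On a frictionless banked curve, N sinθ = mv²/r and N cosθ = mg, so tanθ = v²/(rg).
v = √(r g tanθ) = √(306 × 9.8 × tan 17.7°) = √(306 × 9.8 × 0.3191) = √957.0 = 30.94 m/s.

30.9 m/s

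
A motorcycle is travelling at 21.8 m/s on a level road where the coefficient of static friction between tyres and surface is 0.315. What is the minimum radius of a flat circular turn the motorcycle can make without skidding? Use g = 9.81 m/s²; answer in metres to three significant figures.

At the limit, μ_s m g = m v²/r, so r_min = v²/(μ_s g) = (21.8)²/(0.315 × 9.81) = 475.2/3.090 = 153.8 m.

154 m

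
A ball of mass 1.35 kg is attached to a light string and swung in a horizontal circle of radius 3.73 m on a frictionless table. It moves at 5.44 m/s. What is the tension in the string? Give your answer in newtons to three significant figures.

The tension is the only horizontal force, so it supplies the full centripetal force: T = m v²/r = 1.35 × (5.440)²/3.73 = 1.35 × 29.59/3.73 = 10.71 N.

10.7 N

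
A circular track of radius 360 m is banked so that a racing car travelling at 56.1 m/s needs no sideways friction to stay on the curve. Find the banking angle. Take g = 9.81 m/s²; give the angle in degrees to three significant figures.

For a frictionless banked turn: horizontally N sinθ = mv²/r and vertically N cosθ = mg.
Dividing: tanθ = v²/(r g) = (56.1)²/(360 × 9.81) = 3147/3532 = 0.8912.
θ = arctan(0.8912) = 41.71°.

41.7°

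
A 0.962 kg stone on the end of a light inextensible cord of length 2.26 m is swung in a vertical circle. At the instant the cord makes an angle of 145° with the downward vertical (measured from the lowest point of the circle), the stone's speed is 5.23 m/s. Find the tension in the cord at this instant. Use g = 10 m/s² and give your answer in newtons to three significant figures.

3.76 N

Take the radial direction toward the centre of the circle as positive. The component of the weight along the string toward the centre is −mg cos φ (φ measured from the bottom), so Newton's second law along the string gives T − mg cos φ = m v²/r.
cos 145° = -0.8192, so T = m(v²/r + g cos φ) = 0.962 × ((5.23)²/2.26 + 10.0 × -0.8192) = 0.962 × (12.10 + (-8.192)) = 0.962 × 3.912 = 3.763 N.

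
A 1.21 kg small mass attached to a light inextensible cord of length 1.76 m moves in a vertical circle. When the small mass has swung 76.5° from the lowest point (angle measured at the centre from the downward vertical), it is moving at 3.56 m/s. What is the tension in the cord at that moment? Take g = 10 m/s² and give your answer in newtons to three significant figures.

Take the radial direction toward the centre of the circle as positive. The component of the weight along the string toward the centre is −mg cos φ (φ measured from the bottom), so Newton's second law along the string gives T − mg cos φ = m v²/r.
cos 76.5° = 0.2334, so T = m(v²/r + g cos φ) = 1.21 × ((3.56)²/1.76 + 10.0 × 0.2334) = 1.21 × (7.201 + (2.334)) = 1.21 × 9.535 = 11.54 N.

11.5 N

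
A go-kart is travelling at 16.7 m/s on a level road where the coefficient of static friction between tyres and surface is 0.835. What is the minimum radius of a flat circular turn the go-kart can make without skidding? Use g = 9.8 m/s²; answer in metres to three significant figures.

At the limit, μ_s m g = m v²/r, so r_min = v²/(μ_s g) = (16.7)²/(0.835 × 9.8) = 278.9/8.183 = 34.08 m.

34.1 m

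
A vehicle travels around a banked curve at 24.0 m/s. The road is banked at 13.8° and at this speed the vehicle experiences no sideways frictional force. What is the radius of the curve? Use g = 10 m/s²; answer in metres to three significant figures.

235 m

Frictionless banking: tanθ = v²/(rg), so r = v²/(g tanθ).
r = (24.0)²/(10.0 × tan 13.8°) = 576.0/(10.0 × 0.2456) = 576.0/2.456 = 234.5 m.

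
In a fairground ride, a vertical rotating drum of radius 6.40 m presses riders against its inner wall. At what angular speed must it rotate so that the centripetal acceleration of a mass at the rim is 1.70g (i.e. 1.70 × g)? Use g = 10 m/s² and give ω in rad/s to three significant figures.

Centripetal acceleration a_c = ω²r. Setting ω²r = 1.70g:
ω = √(1.70g / r) = √(1.70 × 10.0 / 6.40) = √2.656 = 1.630 rad/s.

1.63 rad/s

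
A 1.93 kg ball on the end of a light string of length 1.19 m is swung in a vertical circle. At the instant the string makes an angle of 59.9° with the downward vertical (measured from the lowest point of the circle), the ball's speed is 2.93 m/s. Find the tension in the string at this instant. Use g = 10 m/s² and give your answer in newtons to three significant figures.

23.6 N

Take the radial direction toward the centre of the circle as positive. The component of the weight along the string toward the centre is −mg cos φ (φ measured from the bottom), so Newton's second law along the string gives T − mg cos φ = m v²/r.
cos 59.9° = 0.5015, so T = m(v²/r + g cos φ) = 1.93 × ((2.93)²/1.19 + 10.0 × 0.5015) = 1.93 × (7.214 + (5.015)) = 1.93 × 12.23 = 23.60 N.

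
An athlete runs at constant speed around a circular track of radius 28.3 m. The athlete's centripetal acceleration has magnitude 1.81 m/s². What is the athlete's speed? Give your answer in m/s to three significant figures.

7.16 m/s

a_c = v²/r ⇒ v = √(a_c · r) = √(1.81 × 28.3) = √51.22 = 7.157 m/s.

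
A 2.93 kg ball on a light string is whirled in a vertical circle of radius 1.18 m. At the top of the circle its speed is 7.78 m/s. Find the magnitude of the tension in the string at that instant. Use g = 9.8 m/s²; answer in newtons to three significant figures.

At the top, both T and the weight mg point inward (toward the centre), so T + mg = mv²/r.
T = m(v²/r − g) = 2.93 × ((7.78)²/1.18 − 9.8) = 2.93 × (51.30 − 9.8) = 2.93 × 41.50 = 121.6 N.

122 N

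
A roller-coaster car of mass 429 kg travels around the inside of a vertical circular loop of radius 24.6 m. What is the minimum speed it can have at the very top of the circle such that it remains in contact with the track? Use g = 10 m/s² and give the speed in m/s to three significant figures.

At the highest point the centre is directly below, so both the weight and N act inward: N + mg = mv²/r.
At minimum speed N → 0, so mg = mv_min²/r ⇒ v_min = √(g r) = √(10.0 × 24.6) = 15.68 m/s.

15.7 m/s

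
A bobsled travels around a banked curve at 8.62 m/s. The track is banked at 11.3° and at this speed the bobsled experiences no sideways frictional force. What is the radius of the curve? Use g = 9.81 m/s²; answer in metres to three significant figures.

37.9 m

Frictionless banking: tanθ = v²/(rg), so r = v²/(g tanθ).
r = (8.62)²/(9.81 × tan 11.3°) = 74.30/(9.81 × 0.1998) = 74.30/1.960 = 37.91 m.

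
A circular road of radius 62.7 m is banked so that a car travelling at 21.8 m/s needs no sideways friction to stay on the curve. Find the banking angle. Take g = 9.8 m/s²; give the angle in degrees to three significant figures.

With no friction, the horizontal component of the normal force provides the centripetal force: N sinθ = mv²/r, while N cosθ = mg vertically.
Dividing: tanθ = v²/(r g) = (21.8)²/(62.7 × 9.8) = 475.2/614.5 = 0.7734.
θ = arctan(0.7734) = 37.72°.

37.7°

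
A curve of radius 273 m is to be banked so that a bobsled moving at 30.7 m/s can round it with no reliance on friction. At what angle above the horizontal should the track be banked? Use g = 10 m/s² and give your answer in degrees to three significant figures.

For a frictionless banked turn: horizontally N sinθ = mv²/r and vertically N cosθ = mg.
Dividing: tanθ = v²/(r g) = (30.7)²/(273 × 10.0) = 942.5/2730 = 0.3452.
θ = arctan(0.3452) = 19.05°.

19.0°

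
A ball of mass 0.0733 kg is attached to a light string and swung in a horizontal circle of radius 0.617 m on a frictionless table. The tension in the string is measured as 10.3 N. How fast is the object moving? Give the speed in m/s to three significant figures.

T = m v²/r ⇒ v = √(T r / m) = √(10.3 × 0.617 / 0.0733) = √86.70 = 9.311 m/s.

9.31 m/s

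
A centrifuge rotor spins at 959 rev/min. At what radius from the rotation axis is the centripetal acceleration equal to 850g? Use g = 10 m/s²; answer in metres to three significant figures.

ω = 959 rev/min × 2π/60 = 100.4 rad/s.
a_c = ω²r = 850g ⇒ r = 850 × 10.0 / (100.4)² = 8500/10090 = 0.8428 m.

0.843 m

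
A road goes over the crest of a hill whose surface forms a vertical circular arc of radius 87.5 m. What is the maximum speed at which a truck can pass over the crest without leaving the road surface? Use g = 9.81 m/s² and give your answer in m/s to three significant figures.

At the crest the centre of the circle is below the truck, so the net downward (centripetal) force is mg − N = mv²/r.
The truck leaves the road when N → 0, giving v_max = √(g r) = √(9.81 × 87.5) = 29.30 m/s.

29.3 m/s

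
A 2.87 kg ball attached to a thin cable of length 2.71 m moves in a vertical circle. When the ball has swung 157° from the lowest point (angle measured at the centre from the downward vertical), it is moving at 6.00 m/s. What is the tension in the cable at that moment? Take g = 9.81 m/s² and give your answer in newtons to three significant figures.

12.2 N

Take the radial direction toward the centre of the circle as positive. The component of the weight along the string toward the centre is −mg cos φ (φ measured from the bottom), so Newton's second law along the string gives T − mg cos φ = m v²/r.
cos 157° = -0.9205, so T = m(v²/r + g cos φ) = 2.87 × ((6.00)²/2.71 + 9.81 × -0.9205) = 2.87 × (13.28 + (-9.030)) = 2.87 × 4.254 = 12.21 N.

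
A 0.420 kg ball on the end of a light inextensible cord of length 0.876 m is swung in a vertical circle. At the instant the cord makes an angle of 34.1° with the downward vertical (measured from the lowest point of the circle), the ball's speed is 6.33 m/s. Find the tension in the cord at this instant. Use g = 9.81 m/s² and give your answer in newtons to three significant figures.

Take the radial direction toward the centre of the circle as positive. The component of the weight along the string toward the centre is −mg cos φ (φ measured from the bottom), so Newton's second law along the string gives T − mg cos φ = m v²/r.
cos 34.1° = 0.8281, so T = m(v²/r + g cos φ) = 0.420 × ((6.33)²/0.876 + 9.81 × 0.8281) = 0.420 × (45.74 + (8.123)) = 0.420 × 53.86 = 22.62 N.

22.6 N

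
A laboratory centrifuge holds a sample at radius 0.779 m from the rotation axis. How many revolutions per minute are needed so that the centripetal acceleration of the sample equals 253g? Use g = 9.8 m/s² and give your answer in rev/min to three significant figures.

Require ω²r = 253g, so ω = √(253 × 9.8/0.779) = 56.42 rad/s.
In rev/min: ω × 60/(2π) = 56.42 × 60/(2π) = 538.7 rev/min.

539 rev/min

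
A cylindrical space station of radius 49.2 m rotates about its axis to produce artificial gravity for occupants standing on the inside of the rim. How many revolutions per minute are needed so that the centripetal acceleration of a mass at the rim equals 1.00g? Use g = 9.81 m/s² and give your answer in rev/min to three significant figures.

Require ω²r = 1.00g, so ω = √(1.00 × 9.81/49.2) = 0.4465 rad/s.
In rev/min: ω × 60/(2π) = 0.4465 × 60/(2π) = 4.264 rev/min.

4.26 rev/min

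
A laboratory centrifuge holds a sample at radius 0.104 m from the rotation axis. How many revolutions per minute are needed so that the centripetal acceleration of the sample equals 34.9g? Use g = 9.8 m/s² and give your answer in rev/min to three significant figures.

Require ω²r = 34.9g, so ω = √(34.9 × 9.8/0.104) = 57.35 rad/s.
In rev/min: ω × 60/(2π) = 57.35 × 60/(2π) = 547.6 rev/min.

548 rev/min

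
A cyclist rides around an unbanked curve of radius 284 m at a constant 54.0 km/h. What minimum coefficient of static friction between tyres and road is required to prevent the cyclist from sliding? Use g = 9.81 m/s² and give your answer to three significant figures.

v = 54.0/3.6 = 15.00 m/s.
Friction provides the centripetal force: μ_s m g = m v²/r, so μ_s = v²/(g r) = (15.00)²/(9.81 × 284) = 225.0/2786 = 0.08076.

0.0808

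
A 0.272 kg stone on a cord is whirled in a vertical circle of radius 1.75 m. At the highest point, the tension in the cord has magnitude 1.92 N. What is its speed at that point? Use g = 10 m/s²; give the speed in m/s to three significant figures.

5.46 m/s

At the top, T + mg = mv²/r, so v = √(r(T/m + g)) = √(1.75 × (1.92/0.272 + 10.0)) = √(1.75 × 17.06) = √29.85 = 5.464 m/s.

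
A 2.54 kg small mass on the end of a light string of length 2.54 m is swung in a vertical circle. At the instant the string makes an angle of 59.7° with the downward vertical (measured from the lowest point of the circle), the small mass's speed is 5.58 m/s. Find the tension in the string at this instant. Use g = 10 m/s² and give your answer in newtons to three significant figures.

44.0 N

Take the radial direction toward the centre of the circle as positive. The component of the weight along the string toward the centre is −mg cos φ (φ measured from the bottom), so Newton's second law along the string gives T − mg cos φ = m v²/r.
cos 59.7° = 0.5045, so T = m(v²/r + g cos φ) = 2.54 × ((5.58)²/2.54 + 10.0 × 0.5045) = 2.54 × (12.26 + (5.045)) = 2.54 × 17.30 = 43.95 N.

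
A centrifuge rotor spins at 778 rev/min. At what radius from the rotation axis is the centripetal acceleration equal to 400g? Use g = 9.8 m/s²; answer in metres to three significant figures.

ω = 778 rev/min × 2π/60 = 81.47 rad/s.
a_c = ω²r = 400g ⇒ r = 400 × 9.8 / (81.47)² = 3920/6638 = 0.5906 m.

0.591 m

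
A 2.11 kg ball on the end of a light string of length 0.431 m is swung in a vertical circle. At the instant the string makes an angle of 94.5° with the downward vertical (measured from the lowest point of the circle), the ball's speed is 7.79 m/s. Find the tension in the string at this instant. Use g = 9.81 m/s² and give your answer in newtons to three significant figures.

295 N

Take the radial direction toward the centre of the circle as positive. The component of the weight along the string toward the centre is −mg cos φ (φ measured from the bottom), so Newton's second law along the string gives T − mg cos φ = m v²/r.
cos 94.5° = -0.07846, so T = m(v²/r + g cos φ) = 2.11 × ((7.79)²/0.431 + 9.81 × -0.07846) = 2.11 × (140.8 + (-0.7697)) = 2.11 × 140.0 = 295.5 N.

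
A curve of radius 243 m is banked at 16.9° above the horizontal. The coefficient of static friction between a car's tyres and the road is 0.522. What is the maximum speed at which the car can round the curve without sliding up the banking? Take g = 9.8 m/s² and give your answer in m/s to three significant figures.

At the maximum speed, friction acts down the slope at its limiting value f = μN. Radially (horizontal, toward centre): N sinθ + μN cosθ = mv²/r. Vertically: N cosθ − μN sinθ = mg.
Dividing: v² = r g (sinθ + μcosθ)/(cosθ − μsinθ).
sinθ + μcosθ = 0.2907 + 0.522×0.9568 = 0.7902; cosθ − μsinθ = 0.9568 − 0.522×0.2907 = 0.8051.
v² = 243 × 9.8 × 0.7902/0.8051 = 2337 m²/s², so v = 48.35 m/s.

48.3 m/s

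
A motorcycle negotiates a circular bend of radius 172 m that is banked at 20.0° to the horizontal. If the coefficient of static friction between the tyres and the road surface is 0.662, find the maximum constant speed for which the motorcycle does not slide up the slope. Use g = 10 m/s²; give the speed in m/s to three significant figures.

48.2 m/s

At the maximum speed, friction acts down the slope at its limiting value f = μN. Radially (horizontal, toward centre): N sinθ + μN cosθ = mv²/r. Vertically: N cosθ − μN sinθ = mg.
Dividing: v² = r g (sinθ + μcosθ)/(cosθ − μsinθ).
sinθ + μcosθ = 0.3420 + 0.662×0.9397 = 0.9641; cosθ − μsinθ = 0.9397 − 0.662×0.3420 = 0.7133.
v² = 172 × 10.0 × 0.9641/0.7133 = 2325 m²/s², so v = 48.22 m/s.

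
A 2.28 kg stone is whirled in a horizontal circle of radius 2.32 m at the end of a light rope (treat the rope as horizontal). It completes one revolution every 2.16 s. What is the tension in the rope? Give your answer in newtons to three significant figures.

v = 2πr/T = 2π × 2.32/2.16 = 6.749 m/s.
The tension is the only horizontal force, so it supplies the full centripetal force: T = m v²/r = 2.28 × (6.749)²/2.32 = 2.28 × 45.54/2.32 = 44.76 N.

44.8 N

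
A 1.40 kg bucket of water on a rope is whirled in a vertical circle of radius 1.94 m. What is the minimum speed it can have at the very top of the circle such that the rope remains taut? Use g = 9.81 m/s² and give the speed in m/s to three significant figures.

At the highest point the centre is directly below, so both the weight and T act inward: T + mg = mv²/r.
At minimum speed T → 0, so mg = mv_min²/r ⇒ v_min = √(g r) = √(9.81 × 1.94) = 4.362 m/s.

4.36 m/s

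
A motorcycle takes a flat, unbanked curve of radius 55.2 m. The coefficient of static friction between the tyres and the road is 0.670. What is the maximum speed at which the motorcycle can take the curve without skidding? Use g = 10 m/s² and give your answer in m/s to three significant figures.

On a flat curve, static friction is the only horizontal force, so it must supply the full centripetal force: μ_s m g = m v²/r.
Mass cancels: v_max = √(μ_s g r) = √(0.670 × 10.0 × 55.2) = √369.8 = 19.23 m/s.

19.2 m/s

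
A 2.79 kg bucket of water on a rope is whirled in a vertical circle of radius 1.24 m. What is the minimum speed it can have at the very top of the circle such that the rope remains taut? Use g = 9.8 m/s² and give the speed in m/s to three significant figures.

At the top, both weight mg and T point toward the centre: T + mg = mv²/r.
At minimum speed T → 0, so mg = mv_min²/r ⇒ v_min = √(g r) = √(9.8 × 1.24) = 3.486 m/s.

3.49 m/s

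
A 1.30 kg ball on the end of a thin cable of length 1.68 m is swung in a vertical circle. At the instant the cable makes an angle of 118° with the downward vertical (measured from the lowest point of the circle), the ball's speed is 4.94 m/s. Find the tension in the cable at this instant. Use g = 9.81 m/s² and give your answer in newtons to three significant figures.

12.9 N

Take the radial direction toward the centre of the circle as positive. The component of the weight along the string toward the centre is −mg cos φ (φ measured from the bottom), so Newton's second law along the string gives T − mg cos φ = m v²/r.
cos 118° = -0.4695, so T = m(v²/r + g cos φ) = 1.30 × ((4.94)²/1.68 + 9.81 × -0.4695) = 1.30 × (14.53 + (-4.606)) = 1.30 × 9.920 = 12.90 N.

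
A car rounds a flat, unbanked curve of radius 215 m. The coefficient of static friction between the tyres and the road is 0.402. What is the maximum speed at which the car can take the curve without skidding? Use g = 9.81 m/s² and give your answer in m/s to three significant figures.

29.1 m/s

The only inward force on a level bend is static friction, so at the limit f_s = μ_s N = μ_s m g = m v²/r.
Mass cancels: v_max = √(μ_s g r) = √(0.402 × 9.81 × 215) = √847.9 = 29.12 m/s.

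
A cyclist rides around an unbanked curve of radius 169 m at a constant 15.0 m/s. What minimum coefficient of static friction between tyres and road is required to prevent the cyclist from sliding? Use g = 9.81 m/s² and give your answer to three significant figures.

0.136

Friction provides the centripetal force: μ_s m g = m v²/r, so μ_s = v²/(g r) = (15.00)²/(9.81 × 169) = 225.0/1658 = 0.1357.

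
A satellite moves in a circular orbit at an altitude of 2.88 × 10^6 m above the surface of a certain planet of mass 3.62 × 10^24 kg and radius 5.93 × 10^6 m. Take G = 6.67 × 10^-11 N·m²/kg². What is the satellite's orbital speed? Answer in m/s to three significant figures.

Orbital radius r = R + h = 5.93 × 10^6 + 2.88 × 10^6 = 8.810 × 10^6 m.
Gravity supplies the centripetal force: G M m / r² = m v² / r, so v = √(GM/r).
v = √(6.67 × 10^-11 × 3.62 × 10^24 / 8.810 × 10^6) = √(2.741 × 10^7) = 5235 m/s.

5240 m/s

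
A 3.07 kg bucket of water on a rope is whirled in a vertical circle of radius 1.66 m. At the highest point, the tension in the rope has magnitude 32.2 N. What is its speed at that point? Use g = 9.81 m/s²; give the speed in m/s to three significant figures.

5.80 m/s

At the top, T + mg = mv²/r, so v = √(r(T/m + g)) = √(1.66 × (32.2/3.07 + 9.81)) = √(1.66 × 20.30) = √33.70 = 5.805 m/s.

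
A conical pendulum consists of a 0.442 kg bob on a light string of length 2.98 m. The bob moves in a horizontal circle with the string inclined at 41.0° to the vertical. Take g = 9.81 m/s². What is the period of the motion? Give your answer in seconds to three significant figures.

3.01 s

r = L sinθ = 1.955 m. From T sinθ = mω²r and T cosθ = mg: tanθ = ω²r/g, so ω² = g tanθ / r = g/(L cosθ).
ω = √(g/(L cosθ)) = √(9.81/(2.98 × 0.7547)) = √4.362 = 2.089 rad/s.
Period = 2π/ω = 3.008 s.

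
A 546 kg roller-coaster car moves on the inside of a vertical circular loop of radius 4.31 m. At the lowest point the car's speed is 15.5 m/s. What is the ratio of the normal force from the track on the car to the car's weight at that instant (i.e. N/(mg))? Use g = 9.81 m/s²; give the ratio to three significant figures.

6.68

At the bottom, N − mg = mv²/r, so N = m(v²/r + g) and N/(mg) = v²/(rg) + 1 = (15.5)²/(4.31 × 9.81) + 1 = 5.682 + 1 = 6.682.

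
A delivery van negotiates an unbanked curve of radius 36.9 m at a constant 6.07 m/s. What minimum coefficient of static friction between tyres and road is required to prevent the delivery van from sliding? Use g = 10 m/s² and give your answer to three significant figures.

Friction provides the centripetal force: μ_s m g = m v²/r, so μ_s = v²/(g r) = (6.070)²/(10.0 × 36.9) = 36.84/369.0 = 0.09985.

0.0999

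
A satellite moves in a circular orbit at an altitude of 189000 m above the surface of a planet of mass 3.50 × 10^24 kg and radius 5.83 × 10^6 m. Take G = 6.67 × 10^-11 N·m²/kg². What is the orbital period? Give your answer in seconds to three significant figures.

r = R + h = 5.83 × 10^6 + 189000 = 6.019 × 10^6 m. Gravity provides the centripetal force: G M m / r² = m v² / r ⇒ v = √(GM/r) = 6228 m/s.
T = 2πr/v = 2π × 6.019 × 10^6 / 6228 = 6073 s.

6070 s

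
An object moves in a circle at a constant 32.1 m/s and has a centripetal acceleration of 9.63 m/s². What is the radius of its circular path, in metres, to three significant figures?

107 m

a_c = v²/r ⇒ r = v²/a_c = (32.1)²/9.63 = 1030/9.63 = 107.0 m.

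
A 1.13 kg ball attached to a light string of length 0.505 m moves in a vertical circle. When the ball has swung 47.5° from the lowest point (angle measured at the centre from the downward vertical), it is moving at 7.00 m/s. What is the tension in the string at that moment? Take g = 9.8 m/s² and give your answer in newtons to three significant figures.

Take the radial direction toward the centre of the circle as positive. The component of the weight along the string toward the centre is −mg cos φ (φ measured from the bottom), so Newton's second law along the string gives T − mg cos φ = m v²/r.
cos 47.5° = 0.6756, so T = m(v²/r + g cos φ) = 1.13 × ((7.00)²/0.505 + 9.8 × 0.6756) = 1.13 × (97.03 + (6.621)) = 1.13 × 103.7 = 117.1 N.

117 N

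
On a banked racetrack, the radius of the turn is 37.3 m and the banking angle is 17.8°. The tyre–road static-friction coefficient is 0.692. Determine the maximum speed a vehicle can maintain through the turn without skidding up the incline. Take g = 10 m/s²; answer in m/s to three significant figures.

22.0 m/s

At the maximum speed, friction acts down the slope at its limiting value f = μN. Radially (horizontal, toward centre): N sinθ + μN cosθ = mv²/r. Vertically: N cosθ − μN sinθ = mg.
Dividing: v² = r g (sinθ + μcosθ)/(cosθ − μsinθ).
sinθ + μcosθ = 0.3057 + 0.692×0.9521 = 0.9646; cosθ − μsinθ = 0.9521 − 0.692×0.3057 = 0.7406.
v² = 37.3 × 10.0 × 0.9646/0.7406 = 485.8 m²/s², so v = 22.04 m/s.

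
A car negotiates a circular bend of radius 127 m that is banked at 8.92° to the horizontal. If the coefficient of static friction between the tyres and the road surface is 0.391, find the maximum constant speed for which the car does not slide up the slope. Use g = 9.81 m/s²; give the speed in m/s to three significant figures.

27.0 m/s

At the maximum speed, friction acts down the slope at its limiting value f = μN. Radially (horizontal, toward centre): N sinθ + μN cosθ = mv²/r. Vertically: N cosθ − μN sinθ = mg.
Dividing: v² = r g (sinθ + μcosθ)/(cosθ − μsinθ).
sinθ + μcosθ = 0.1551 + 0.391×0.9879 = 0.5413; cosθ − μsinθ = 0.9879 − 0.391×0.1551 = 0.9273.
v² = 127 × 9.81 × 0.5413/0.9273 = 727.3 m²/s², so v = 26.97 m/s.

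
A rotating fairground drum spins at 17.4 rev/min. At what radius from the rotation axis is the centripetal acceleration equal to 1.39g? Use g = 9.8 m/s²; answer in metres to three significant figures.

4.10 m

ω = 17.4 rev/min × 2π/60 = 1.822 rad/s.
a_c = ω²r = 1.39g ⇒ r = 1.39 × 9.8 / (1.822)² = 13.62/3.320 = 4.103 m.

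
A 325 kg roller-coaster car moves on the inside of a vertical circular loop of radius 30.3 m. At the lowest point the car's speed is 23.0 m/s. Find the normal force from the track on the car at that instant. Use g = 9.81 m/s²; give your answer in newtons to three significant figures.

At the lowest point, N points up (toward the centre) and the weight mg points down (away from the centre), so the net inward force is N − mg = mv²/r.
N = m(v²/r + g) = 325 × ((23.0)²/30.3 + 9.81) = 325 × (17.46 + 9.81) = 325 × 27.27 = 8862 N.

8860 N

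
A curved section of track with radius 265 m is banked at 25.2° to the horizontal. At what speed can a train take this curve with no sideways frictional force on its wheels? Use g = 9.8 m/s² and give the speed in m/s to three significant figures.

35.0 m/s

On a frictionless banked curve, N sinθ = mv²/r and N cosθ = mg, so tanθ = v²/(rg).
v = √(r g tanθ) = √(265 × 9.8 × tan 25.2°) = √(265 × 9.8 × 0.4706) = √1222 = 34.96 m/s.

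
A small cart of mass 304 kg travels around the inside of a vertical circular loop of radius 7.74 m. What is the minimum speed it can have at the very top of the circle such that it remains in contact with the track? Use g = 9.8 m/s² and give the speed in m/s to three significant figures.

At the top, both weight mg and N point toward the centre: N + mg = mv²/r.
At minimum speed N → 0, so mg = mv_min²/r ⇒ v_min = √(g r) = √(9.8 × 7.74) = 8.709 m/s.

8.71 m/s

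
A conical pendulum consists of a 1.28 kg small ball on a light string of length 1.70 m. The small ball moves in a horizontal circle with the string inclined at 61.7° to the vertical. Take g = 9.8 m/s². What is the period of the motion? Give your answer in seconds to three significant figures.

1.80 s

r = L sinθ = 1.497 m. From T sinθ = mω²r and T cosθ = mg: tanθ = ω²r/g, so ω² = g tanθ / r = g/(L cosθ).
ω = √(g/(L cosθ)) = √(9.8/(1.70 × 0.4741)) = √12.16 = 3.487 rad/s.
Period = 2π/ω = 1.802 s.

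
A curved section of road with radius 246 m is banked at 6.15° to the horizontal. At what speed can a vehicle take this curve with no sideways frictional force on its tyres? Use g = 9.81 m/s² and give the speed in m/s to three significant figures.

On a frictionless banked curve, N sinθ = mv²/r and N cosθ = mg, so tanθ = v²/(rg).
v = √(r g tanθ) = √(246 × 9.81 × tan 6.15°) = √(246 × 9.81 × 0.1078) = √260.0 = 16.13 m/s.

16.1 m/s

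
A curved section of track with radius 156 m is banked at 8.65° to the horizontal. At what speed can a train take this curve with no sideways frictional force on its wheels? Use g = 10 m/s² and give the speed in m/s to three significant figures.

On a frictionless banked curve, N sinθ = mv²/r and N cosθ = mg, so tanθ = v²/(rg).
v = √(r g tanθ) = √(156 × 10.0 × tan 8.65°) = √(156 × 10.0 × 0.1521) = √237.3 = 15.41 m/s.

15.4 m/s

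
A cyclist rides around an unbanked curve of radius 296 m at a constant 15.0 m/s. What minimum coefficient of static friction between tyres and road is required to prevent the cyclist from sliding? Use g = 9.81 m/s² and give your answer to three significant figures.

Friction provides the centripetal force: μ_s m g = m v²/r, so μ_s = v²/(g r) = (15.00)²/(9.81 × 296) = 225.0/2904 = 0.07749.

0.0775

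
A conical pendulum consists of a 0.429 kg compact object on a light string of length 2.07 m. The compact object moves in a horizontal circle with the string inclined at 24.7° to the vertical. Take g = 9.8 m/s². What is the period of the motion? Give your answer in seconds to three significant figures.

2.75 s

r = L sinθ = 0.8650 m. From T sinθ = mω²r and T cosθ = mg: tanθ = ω²r/g, so ω² = g tanθ / r = g/(L cosθ).
ω = √(g/(L cosθ)) = √(9.8/(2.07 × 0.9085)) = √5.211 = 2.283 rad/s.
Period = 2π/ω = 2.752 s.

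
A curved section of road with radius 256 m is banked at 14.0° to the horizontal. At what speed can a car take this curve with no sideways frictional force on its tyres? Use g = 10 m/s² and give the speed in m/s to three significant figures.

25.3 m/s

On a frictionless banked curve, N sinθ = mv²/r and N cosθ = mg, so tanθ = v²/(rg).
v = √(r g tanθ) = √(256 × 10.0 × tan 14.0°) = √(256 × 10.0 × 0.2493) = √638.3 = 25.26 m/s.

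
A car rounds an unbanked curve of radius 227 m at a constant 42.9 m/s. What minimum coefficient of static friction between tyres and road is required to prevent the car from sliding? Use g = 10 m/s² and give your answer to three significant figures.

Friction provides the centripetal force: μ_s m g = m v²/r, so μ_s = v²/(g r) = (42.90)²/(10.0 × 227) = 1840/2270 = 0.8108.

0.811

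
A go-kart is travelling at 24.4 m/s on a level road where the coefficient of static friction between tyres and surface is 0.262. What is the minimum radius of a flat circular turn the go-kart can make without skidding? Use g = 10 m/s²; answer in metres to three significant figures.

227 m

At the limit, μ_s m g = m v²/r, so r_min = v²/(μ_s g) = (24.4)²/(0.262 × 10.0) = 595.4/2.620 = 227.2 m.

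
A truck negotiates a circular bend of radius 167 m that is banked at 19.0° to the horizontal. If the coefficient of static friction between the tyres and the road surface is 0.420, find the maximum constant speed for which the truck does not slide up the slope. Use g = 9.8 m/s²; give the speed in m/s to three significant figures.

38.2 m/s

At the maximum speed, friction acts down the slope at its limiting value f = μN. Radially (horizontal, toward centre): N sinθ + μN cosθ = mv²/r. Vertically: N cosθ − μN sinθ = mg.
Dividing: v² = r g (sinθ + μcosθ)/(cosθ − μsinθ).
sinθ + μcosθ = 0.3256 + 0.420×0.9455 = 0.7227; cosθ − μsinθ = 0.9455 − 0.420×0.3256 = 0.8088.
v² = 167 × 9.8 × 0.7227/0.8088 = 1462 m²/s², so v = 38.24 m/s.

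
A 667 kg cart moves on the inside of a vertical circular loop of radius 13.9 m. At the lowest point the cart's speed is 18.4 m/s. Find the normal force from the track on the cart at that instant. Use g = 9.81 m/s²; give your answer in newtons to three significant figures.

22800 N

At the lowest point, N points up (toward the centre) and the weight mg points down (away from the centre), so the net inward force is N − mg = mv²/r.
N = m(v²/r + g) = 667 × ((18.4)²/13.9 + 9.81) = 667 × (24.36 + 9.81) = 667 × 34.17 = 22790 N.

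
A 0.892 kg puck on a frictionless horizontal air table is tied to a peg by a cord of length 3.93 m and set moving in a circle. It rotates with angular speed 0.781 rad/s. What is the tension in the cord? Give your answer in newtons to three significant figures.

v = ωr = 0.781 × 3.93 = 3.069 m/s.
The tension is the only horizontal force, so it supplies the full centripetal force: T = m v²/r = 0.892 × (3.069)²/3.93 = 0.892 × 9.421/3.93 = 2.138 N.

2.14 N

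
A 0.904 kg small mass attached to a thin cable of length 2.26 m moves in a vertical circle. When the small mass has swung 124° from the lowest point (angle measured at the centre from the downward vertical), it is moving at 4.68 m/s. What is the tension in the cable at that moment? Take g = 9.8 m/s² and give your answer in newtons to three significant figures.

3.81 N

Take the radial direction toward the centre of the circle as positive. The component of the weight along the string toward the centre is −mg cos φ (φ measured from the bottom), so Newton's second law along the string gives T − mg cos φ = m v²/r.
cos 124° = -0.5592, so T = m(v²/r + g cos φ) = 0.904 × ((4.68)²/2.26 + 9.8 × -0.5592) = 0.904 × (9.691 + (-5.480)) = 0.904 × 4.211 = 3.807 N.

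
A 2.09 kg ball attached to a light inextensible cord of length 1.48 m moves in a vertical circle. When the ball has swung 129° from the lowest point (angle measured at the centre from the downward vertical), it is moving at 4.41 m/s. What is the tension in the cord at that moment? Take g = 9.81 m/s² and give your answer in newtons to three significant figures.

14.6 N

Take the radial direction toward the centre of the circle as positive. The component of the weight along the string toward the centre is −mg cos φ (φ measured from the bottom), so Newton's second law along the string gives T − mg cos φ = m v²/r.
cos 129° = -0.6293, so T = m(v²/r + g cos φ) = 2.09 × ((4.41)²/1.48 + 9.81 × -0.6293) = 2.09 × (13.14 + (-6.174)) = 2.09 × 6.967 = 14.56 N.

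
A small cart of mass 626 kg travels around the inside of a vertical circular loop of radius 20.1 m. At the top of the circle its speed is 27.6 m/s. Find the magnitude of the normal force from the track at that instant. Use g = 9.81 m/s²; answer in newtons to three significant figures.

At the top, both N and the weight mg point inward (toward the centre), so N + mg = mv²/r.
N = m(v²/r − g) = 626 × ((27.6)²/20.1 − 9.81) = 626 × (37.90 − 9.81) = 626 × 28.09 = 17580 N.

17600 N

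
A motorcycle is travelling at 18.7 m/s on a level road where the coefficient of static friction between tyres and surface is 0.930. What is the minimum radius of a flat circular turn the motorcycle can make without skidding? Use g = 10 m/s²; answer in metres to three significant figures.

At the limit, μ_s m g = m v²/r, so r_min = v²/(μ_s g) = (18.7)²/(0.930 × 10.0) = 349.7/9.300 = 37.60 m.

37.6 m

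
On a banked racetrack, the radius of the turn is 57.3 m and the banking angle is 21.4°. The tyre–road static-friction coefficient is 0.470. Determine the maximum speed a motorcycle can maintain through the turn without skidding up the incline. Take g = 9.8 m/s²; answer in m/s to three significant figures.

24.4 m/s

At the maximum speed, friction acts down the slope at its limiting value f = μN. Radially (horizontal, toward centre): N sinθ + μN cosθ = mv²/r. Vertically: N cosθ − μN sinθ = mg.
Dividing: v² = r g (sinθ + μcosθ)/(cosθ − μsinθ).
sinθ + μcosθ = 0.3649 + 0.470×0.9311 = 0.8025; cosθ − μsinθ = 0.9311 − 0.470×0.3649 = 0.7596.
v² = 57.3 × 9.8 × 0.8025/0.7596 = 593.3 m²/s², so v = 24.36 m/s.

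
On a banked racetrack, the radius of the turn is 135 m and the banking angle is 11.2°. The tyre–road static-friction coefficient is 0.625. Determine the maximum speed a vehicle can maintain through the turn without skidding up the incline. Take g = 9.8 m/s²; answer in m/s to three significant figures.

At the maximum speed, friction acts down the slope at its limiting value f = μN. Radially (horizontal, toward centre): N sinθ + μN cosθ = mv²/r. Vertically: N cosθ − μN sinθ = mg.
Dividing: v² = r g (sinθ + μcosθ)/(cosθ − μsinθ).
sinθ + μcosθ = 0.1942 + 0.625×0.9810 = 0.8073; cosθ − μsinθ = 0.9810 − 0.625×0.1942 = 0.8596.
v² = 135 × 9.8 × 0.8073/0.8596 = 1243 m²/s², so v = 35.25 m/s.

35.3 m/s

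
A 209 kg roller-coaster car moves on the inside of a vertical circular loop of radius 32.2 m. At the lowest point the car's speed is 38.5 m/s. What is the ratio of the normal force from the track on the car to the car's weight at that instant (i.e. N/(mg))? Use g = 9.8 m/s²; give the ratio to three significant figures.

At the bottom, N − mg = mv²/r, so N = m(v²/r + g) and N/(mg) = v²/(rg) + 1 = (38.5)²/(32.2 × 9.8) + 1 = 4.697 + 1 = 5.697.

5.70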